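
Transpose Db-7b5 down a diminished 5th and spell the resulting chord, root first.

G – Bb – Db – F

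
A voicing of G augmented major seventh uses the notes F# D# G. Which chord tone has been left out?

G augmented major seventh = G, B, D#, F#. The voicing lacks the 3rd (major 3rd), B.

B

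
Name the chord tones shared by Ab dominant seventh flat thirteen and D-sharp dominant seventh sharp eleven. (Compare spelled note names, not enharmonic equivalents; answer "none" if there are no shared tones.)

none

Ab dominant seventh flat thirteen: Ab C Eb Gb Fb
D-sharp dominant seventh sharp eleven: D# F## A# C# G##
Common to both → none.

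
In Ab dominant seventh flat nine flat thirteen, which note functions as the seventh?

G-flat

Ab dominant seventh flat nine flat thirteen is built on A-flat; its 7th is a minor 7th above the root.
A seventh above A uses the letter G, and the minor 7th above A-flat is G-flat.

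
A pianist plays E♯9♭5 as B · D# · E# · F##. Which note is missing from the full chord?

G##

The full E♯9♭5 chord is E#, G##, B, D#, F##.
Comparing with the voicing, the major 3rd (3rd) — G## — is absent.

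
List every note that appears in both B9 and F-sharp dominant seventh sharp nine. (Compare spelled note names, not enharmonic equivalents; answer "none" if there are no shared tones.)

B9 = B, D#, F#, A, C#.
F-sharp dominant seventh sharp nine = F#, A#, C#, E, G##.
Shared: F#, C#.

F#, C#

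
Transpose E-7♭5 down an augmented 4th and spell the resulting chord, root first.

Bb  Db  Fb  Ab

An augmented 4th down from E is Bb, so the new chord is Bb half-diminished seventh.
- root: Bb
- minor 3rd: Db
- diminished 5th: Fb
- minor 7th: Ab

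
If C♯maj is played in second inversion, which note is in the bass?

C♯maj = C#–E#–G#. Second inversion → fifth in the bass = G#.

G#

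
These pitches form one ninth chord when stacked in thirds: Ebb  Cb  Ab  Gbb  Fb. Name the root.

Fb

Stacking in thirds gives Fb – Ab – Cb – Ebb – Gbb, so Fb is the root — Fb dominant seventh flat nine.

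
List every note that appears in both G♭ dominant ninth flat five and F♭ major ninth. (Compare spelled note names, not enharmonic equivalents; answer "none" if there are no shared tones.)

G♭ dominant ninth flat five: G-flat B-flat D-double-flat F-flat A-flat
F♭ major ninth: F-flat A-flat C-flat E-flat G-flat
Common to both → G-flat, F-flat, A-flat.

G-flat  F-flat  A-flat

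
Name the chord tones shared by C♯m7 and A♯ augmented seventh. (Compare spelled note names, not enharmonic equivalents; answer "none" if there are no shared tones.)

C♯m7 = C#, E, G#, B.
A♯ augmented seventh = A#, C##, E##, G#.
Shared: G#.

G#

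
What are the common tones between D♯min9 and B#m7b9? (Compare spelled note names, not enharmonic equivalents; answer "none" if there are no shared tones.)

D#  A#  C#

D♯min9 = D#, F#, A#, C#, E#.
B#m7b9 = B#, D#, F##, A#, C#.
Shared: D#, A#, C#.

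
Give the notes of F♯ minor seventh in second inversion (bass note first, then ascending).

C-sharp  E  F-sharp  A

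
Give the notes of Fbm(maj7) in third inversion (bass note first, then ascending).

In root position, Fbm(maj7) is Fb–Abb–Cb–Eb.
Third inversion puts the seventh (Eb) in the bass.

Eb – Fb – Abb – Cb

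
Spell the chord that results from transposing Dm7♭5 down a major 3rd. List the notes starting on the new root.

D down a major 3rd → B♭. New chord: B♭ half-diminished seventh.
B♭ — root
D♭ — minor 3rd
F♭ — diminished 5th
A♭ — minor 7th

B♭  D♭  F♭  A♭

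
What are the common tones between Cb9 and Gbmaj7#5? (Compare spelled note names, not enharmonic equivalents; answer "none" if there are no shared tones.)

Cb9: C♭ E♭ G♭ B𝄫 D♭
Gbmaj7#5: G♭ B♭ D F
Common to both → G♭.

G♭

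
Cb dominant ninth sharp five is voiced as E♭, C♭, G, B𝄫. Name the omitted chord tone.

D♭

Cb dominant ninth sharp five = C♭, E♭, G, B𝄫, D♭. The voicing lacks the 9th (major 9th), D♭.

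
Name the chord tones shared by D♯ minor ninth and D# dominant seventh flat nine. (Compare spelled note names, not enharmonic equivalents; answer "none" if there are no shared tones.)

D-sharp A-sharp C-sharp

D♯ minor ninth: D-sharp F-sharp A-sharp C-sharp E-sharp
D# dominant seventh flat nine: D-sharp F-double-sharp A-sharp C-sharp E
Common to both → D-sharp, A-sharp, C-sharp.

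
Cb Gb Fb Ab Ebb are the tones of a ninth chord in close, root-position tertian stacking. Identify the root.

Arranged so that each adjacent pair is a third by letter name: Fb – Ab – Cb – Ebb – Gb.
The bottom of that stack, Fb, is the root (this is Fb dominant ninth).

Fb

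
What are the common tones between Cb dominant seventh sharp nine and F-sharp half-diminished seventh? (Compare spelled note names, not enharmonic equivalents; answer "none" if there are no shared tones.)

none

Cb dominant seventh sharp nine = C-flat, E-flat, G-flat, B-double-flat, D.
F-sharp half-diminished seventh = F-sharp, A, C, E.
Shared: none.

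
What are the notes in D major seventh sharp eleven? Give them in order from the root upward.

Root D, quality major seventh sharp eleven:
D — root
F# — major 3rd
A — perfect 5th
C# — major 7th
G# — augmented 11th

D  F#  A  C#  G#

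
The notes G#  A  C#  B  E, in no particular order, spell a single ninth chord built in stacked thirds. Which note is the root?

A

Stacking in thirds gives A – C# – E – G# – B, so A is the root — A major ninth.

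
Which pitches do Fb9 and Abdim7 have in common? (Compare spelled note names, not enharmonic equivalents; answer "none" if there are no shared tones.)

Fb9: Fb Ab Cb Ebb Gb
Abdim7: Ab Cb Ebb Gbb
Common to both → Ab, Cb, Ebb.

Ab Cb Ebb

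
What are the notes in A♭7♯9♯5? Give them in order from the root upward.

Root Ab, quality dominant seventh sharp nine sharp five:
- root: Ab
- major 3rd: C
- augmented 5th: E
- minor 7th: Gb
- augmented 9th: B

Ab – C – E – Gb – B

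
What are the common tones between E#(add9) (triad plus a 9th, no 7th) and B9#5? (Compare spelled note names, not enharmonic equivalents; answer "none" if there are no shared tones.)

F##

E#(add9) = E#, G##, B#, F##.
B9#5 = B, D#, F##, A, C#.
Shared: F##.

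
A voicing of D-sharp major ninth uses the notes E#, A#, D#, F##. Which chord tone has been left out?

C##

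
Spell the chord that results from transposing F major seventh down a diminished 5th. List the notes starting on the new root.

F down a diminished 5th → B. New chord: B major seventh.
B — root
D-sharp — major 3rd
F-sharp — perfect 5th
A-sharp — major 7th

B D-sharp F-sharp A-sharp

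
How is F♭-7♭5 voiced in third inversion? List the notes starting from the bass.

F♭-7♭5 = Fb–Abb–Cbb–Ebb; third inversion → seventh (Ebb) lowest.

Ebb Fb Abb Cbb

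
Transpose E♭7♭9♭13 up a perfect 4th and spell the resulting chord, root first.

Ab, C, Eb, Gb, Bbb, Fb

A perfect 4th up from Eb is Ab, so the new chord is Ab dominant seventh flat nine flat thirteen.
Root: Ab
Major 3rd (3rd): C
Perfect 5th (5th): Eb
Minor 7th (7th): Gb
Minor 9th (9th): Bbb
Minor 13th (13th): Fb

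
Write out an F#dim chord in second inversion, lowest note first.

F#dim = F♯–A–C; second inversion → fifth (C) lowest.

C  F♯  A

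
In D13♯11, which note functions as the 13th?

B

D13♯11 is built on D; its 13th is a major 13th above the root.
A sixth above D uses the letter B, and the major 13th above D is B.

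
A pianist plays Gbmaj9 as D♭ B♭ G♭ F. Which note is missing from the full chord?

Gbmaj9 = G♭, B♭, D♭, F, A♭. The voicing lacks the 9th (major 9th), A♭.

A♭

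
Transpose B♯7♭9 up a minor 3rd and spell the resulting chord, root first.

D♯, F𝄪, A♯, C♯, E

Transposed root: B♯ → D♯ (minor 3rd up). So we spell D♯ dominant seventh flat nine:
root → D♯
3rd (major 3rd) → F𝄪
5th (perfect 5th) → A♯
7th (minor 7th) → C♯
9th (minor 9th) → E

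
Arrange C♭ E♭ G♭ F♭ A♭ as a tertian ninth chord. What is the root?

Arranged so that each adjacent pair is a third by letter name: F♭ – A♭ – C♭ – E♭ – G♭.
The bottom of that stack, F♭, is the root (this is F♭ major ninth).

F♭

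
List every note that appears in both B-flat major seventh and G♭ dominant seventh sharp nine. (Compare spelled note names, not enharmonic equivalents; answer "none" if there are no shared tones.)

B-flat, A

B-flat major seventh: B-flat D F A
G♭ dominant seventh sharp nine: G-flat B-flat D-flat F-flat A
Common to both → B-flat, A.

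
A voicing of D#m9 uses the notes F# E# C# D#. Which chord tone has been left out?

A#

The full D#m9 chord is D#, F#, A#, C#, E#.
Comparing with the voicing, the perfect 5th (5th) — A# — is absent.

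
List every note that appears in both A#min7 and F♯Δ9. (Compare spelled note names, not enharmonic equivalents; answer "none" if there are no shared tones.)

A#min7: A# C# E# G#
F♯Δ9: F# A# C# E# G#
Common to both → A#, C#, E#, G#.

A#  C#  E#  G#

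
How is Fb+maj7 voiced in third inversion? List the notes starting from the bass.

In root position, Fb+maj7 is F♭–A♭–C–E♭.
Third inversion puts the seventh (E♭) in the bass.

E♭ – F♭ – A♭ – C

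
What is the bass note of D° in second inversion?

D° = D–F–Ab. Second inversion → fifth in the bass = Ab.

Ab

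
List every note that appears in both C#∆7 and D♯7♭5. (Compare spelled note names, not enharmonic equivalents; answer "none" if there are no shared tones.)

C#∆7: C♯ E♯ G♯ B♯
D♯7♭5: D♯ F𝄪 A C♯
Common to both → C♯.

C♯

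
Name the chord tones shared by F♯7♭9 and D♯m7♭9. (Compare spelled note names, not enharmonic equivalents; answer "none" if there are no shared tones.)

F♯7♭9 = F#, A#, C#, E, G.
D♯m7♭9 = D#, F#, A#, C#, E.
Shared: F#, A#, C#, E.

F#, A#, C#, E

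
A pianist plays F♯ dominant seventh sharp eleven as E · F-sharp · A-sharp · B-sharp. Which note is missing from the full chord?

C-sharp

The full F♯ dominant seventh sharp eleven chord is F-sharp, A-sharp, C-sharp, E, B-sharp.
Comparing with the voicing, the perfect 5th (5th) — C-sharp — is absent.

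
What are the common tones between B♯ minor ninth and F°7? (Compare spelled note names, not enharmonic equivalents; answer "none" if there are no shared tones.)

none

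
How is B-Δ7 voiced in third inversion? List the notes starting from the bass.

A♯  B  D  F♯

B-Δ7 = B–D–F♯–A♯; third inversion → seventh (A♯) lowest.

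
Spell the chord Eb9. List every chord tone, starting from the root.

Eb9: dominant ninth on Eb.
Root: Eb
Major 3rd (3rd): G
Perfect 5th (5th): Bb
Minor 7th (7th): Db
Major 9th (9th): F

Eb – G – Bb – Db – F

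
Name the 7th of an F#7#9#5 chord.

E

F#7#9#5 is built on F#; its 7th is a minor 7th above the root.
A seventh above F uses the letter E, and the minor 7th above F# is E.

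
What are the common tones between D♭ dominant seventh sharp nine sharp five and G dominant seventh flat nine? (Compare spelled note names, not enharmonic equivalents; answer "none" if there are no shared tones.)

F

D♭ dominant seventh sharp nine sharp five = D-flat, F, A, C-flat, E.
G dominant seventh flat nine = G, B, D, F, A-flat.
Shared: F.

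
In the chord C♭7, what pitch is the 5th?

Gb

C♭7 is built on Cb; its 5th is a perfect 5th above the root.
A fifth above C uses the letter G, and the perfect 5th above Cb is Gb.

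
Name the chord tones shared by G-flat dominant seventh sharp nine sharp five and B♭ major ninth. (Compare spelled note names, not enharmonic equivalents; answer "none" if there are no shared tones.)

Bb, D, A

G-flat dominant seventh sharp nine sharp five = Gb, Bb, D, Fb, A.
B♭ major ninth = Bb, D, F, A, C.
Shared: Bb, D, A.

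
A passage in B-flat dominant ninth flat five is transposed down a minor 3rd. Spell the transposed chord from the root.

Transposed root: Bb → G (minor 3rd down). So we spell G dominant ninth flat five:
root → G
3rd (major 3rd) → B
5th (diminished 5th) → Db
7th (minor 7th) → F
9th (major 9th) → A

G – B – Db – F – A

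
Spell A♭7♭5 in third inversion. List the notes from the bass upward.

A♭7♭5 = Ab–C–Ebb–Gb; third inversion → seventh (Gb) lowest.

Gb, Ab, C, Ebb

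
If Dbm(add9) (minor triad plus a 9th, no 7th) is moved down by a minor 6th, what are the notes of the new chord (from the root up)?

F, Ab, C, G

Db down a minor 6th → F. New chord: F minor added-ninth.
root → F
3rd (minor 3rd) → Ab
5th (perfect 5th) → C
9th (major 9th) → G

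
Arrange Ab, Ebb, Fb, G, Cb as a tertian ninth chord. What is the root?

Arranged so that each adjacent pair is a third by letter name: Fb – Ab – Cb – Ebb – G.
The bottom of that stack, Fb, is the root (this is Fb dominant seventh sharp nine).

Fb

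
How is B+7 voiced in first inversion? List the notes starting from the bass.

B+7 = B–D#–F##–A; first inversion → third (D#) lowest.

D# F## A B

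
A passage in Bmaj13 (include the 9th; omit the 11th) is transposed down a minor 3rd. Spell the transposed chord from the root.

B down a minor 3rd → G#. New chord: G# major thirteenth.
- root: G#
- major 3rd: B#
- perfect 5th: D#
- major 7th: F##
- major 9th: A#
- major 13th: E#

G#, B#, D#, F##, A#, E#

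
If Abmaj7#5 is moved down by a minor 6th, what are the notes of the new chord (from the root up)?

C E G# B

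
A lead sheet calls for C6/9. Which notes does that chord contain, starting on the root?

C6/9 is a six-nine built on C.
root → C
3rd (major 3rd) → E
5th (perfect 5th) → G
6th (major 6th) → A
9th (major 9th) → D

C  E  G  A  D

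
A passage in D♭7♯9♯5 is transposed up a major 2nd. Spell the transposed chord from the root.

A major 2nd up from Db is Eb, so the new chord is Eb dominant seventh sharp nine sharp five.
Eb — root
G — major 3rd
B — augmented 5th
Db — minor 7th
F# — augmented 9th

Eb – G – B – Db – F#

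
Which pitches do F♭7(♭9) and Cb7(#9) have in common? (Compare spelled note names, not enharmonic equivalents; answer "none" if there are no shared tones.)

F♭7(♭9) = Fb, Ab, Cb, Ebb, Gbb.
Cb7(#9) = Cb, Eb, Gb, Bbb, D.
Shared: Cb.

Cb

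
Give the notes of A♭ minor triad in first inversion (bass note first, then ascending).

In root position, A♭ minor triad is A♭–C♭–E♭.
First inversion puts the third (C♭) in the bass.

C♭  E♭  A♭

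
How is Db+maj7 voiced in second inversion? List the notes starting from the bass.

A C Db F

In root position, Db+maj7 is Db–F–A–C.
Second inversion puts the fifth (A) in the bass.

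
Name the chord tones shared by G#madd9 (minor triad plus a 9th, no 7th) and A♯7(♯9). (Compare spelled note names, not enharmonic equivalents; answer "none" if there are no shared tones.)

G#, A#

G#madd9: G# B D# A#
A♯7(♯9): A# C## E# G# B##
Common to both → G#, A#.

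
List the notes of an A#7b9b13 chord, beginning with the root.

Root A#, quality dominant seventh flat nine flat thirteen:
A# — root
C## — major 3rd
E# — perfect 5th
G# — minor 7th
B — minor 9th
F# — minor 13th

A#, C##, E#, G#, B, F#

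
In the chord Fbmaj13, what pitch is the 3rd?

Ab

Root of Fbmaj13 = Fb. The 3rd is a major 3rd: Fb up a major 3rd → Ab.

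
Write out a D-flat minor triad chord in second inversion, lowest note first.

A-flat D-flat F-flat

D-flat minor triad = D-flat–F-flat–A-flat; second inversion → fifth (A-flat) lowest.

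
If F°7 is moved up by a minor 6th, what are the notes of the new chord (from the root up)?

Db Fb Abb Cbb

Transposed root: F → Db (minor 6th up). So we spell Db diminished seventh:
root → Db
3rd (minor 3rd) → Fb
5th (diminished 5th) → Abb
7th (diminished 7th) → Cbb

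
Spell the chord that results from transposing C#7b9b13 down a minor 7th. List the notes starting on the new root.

D♯, F𝄪, A♯, C♯, E, B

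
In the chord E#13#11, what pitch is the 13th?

E#13#11 is built on E#; its 13th is a major 13th above the root.
A sixth above E uses the letter C, and the major 13th above E# is C##.

C##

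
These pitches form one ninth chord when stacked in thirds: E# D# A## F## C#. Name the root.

Stacking in thirds gives D# – F## – A## – C# – E#, so D# is the root — D# dominant ninth sharp five.

D#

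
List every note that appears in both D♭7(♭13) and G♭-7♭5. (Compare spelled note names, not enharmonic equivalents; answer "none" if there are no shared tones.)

D♭7(♭13) = Db, F, Ab, Cb, Bbb.
G♭-7♭5 = Gb, Bbb, Dbb, Fb.
Shared: Bbb.

Bbb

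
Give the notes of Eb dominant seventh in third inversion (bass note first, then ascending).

D-flat  E-flat  G  B-flat

In root position, Eb dominant seventh is E-flat–G–B-flat–D-flat.
Third inversion puts the seventh (D-flat) in the bass.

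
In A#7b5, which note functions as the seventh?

A#7b5 is built on A#; its 7th is a minor 7th above the root.
A seventh above A uses the letter G, and the minor 7th above A# is G#.

G#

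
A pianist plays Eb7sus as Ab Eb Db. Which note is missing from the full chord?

Eb7sus = Eb, Ab, Bb, Db. The voicing lacks the 5th (perfect 5th), Bb.

Bb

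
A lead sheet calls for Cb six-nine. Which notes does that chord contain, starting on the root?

C-flat  E-flat  G-flat  A-flat  D-flat

Cb six-nine: six-nine on C-flat.
- root: C-flat
- major 3rd: E-flat
- perfect 5th: G-flat
- major 6th: A-flat
- major 9th: D-flat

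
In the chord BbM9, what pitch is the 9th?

BbM9 is built on B♭; its 9th is a major 9th above the root.
A second above B uses the letter C, and the major 9th above B♭ is C.

C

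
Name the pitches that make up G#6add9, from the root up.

G#6add9: six-nine on G#.
- root: G#
- major 3rd: B#
- perfect 5th: D#
- major 6th: E#
- major 9th: A#

G# B# D# E# A#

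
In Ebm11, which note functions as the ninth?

F

Root of Ebm11 = Eb. The 9th is a major 9th: Eb up a major 9th → F.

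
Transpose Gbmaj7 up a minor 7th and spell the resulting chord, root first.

Fb Ab Cb Eb

Gb up a minor 7th → Fb. New chord: Fb major seventh.
root → Fb
3rd (major 3rd) → Ab
5th (perfect 5th) → Cb
7th (major 7th) → Eb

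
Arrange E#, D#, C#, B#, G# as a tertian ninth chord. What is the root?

Arranged so that each adjacent pair is a third by letter name: C# – E# – G# – B# – D#.
The bottom of that stack, C#, is the root (this is C# major ninth).

C#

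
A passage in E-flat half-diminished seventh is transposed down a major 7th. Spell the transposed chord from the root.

A major 7th down from E♭ is F♭, so the new chord is F♭ half-diminished seventh.
Root: F♭
Minor 3rd (3rd): A𝄫
Diminished 5th (5th): C𝄫
Minor 7th (7th): E𝄫

F♭  A𝄫  C𝄫  E𝄫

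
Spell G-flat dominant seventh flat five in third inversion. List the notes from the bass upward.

In root position, G-flat dominant seventh flat five is G-flat–B-flat–D-double-flat–F-flat.
Third inversion puts the seventh (F-flat) in the bass.

F-flat, G-flat, B-flat, D-double-flat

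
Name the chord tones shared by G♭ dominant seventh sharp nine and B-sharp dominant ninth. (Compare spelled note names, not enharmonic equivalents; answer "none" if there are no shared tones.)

none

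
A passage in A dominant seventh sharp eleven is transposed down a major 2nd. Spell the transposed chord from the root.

G B D F C-sharp

Transposed root: A → G (major 2nd down). So we spell G dominant seventh sharp eleven:
root → G
3rd (major 3rd) → B
5th (perfect 5th) → D
7th (minor 7th) → F
11th (augmented 11th) → C-sharp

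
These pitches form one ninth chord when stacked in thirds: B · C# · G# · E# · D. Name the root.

Stacking in thirds gives C# – E# – G# – B – D, so C# is the root — C# dominant seventh flat nine.

C#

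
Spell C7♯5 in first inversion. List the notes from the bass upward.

C7♯5 = C–E–G♯–B♭; first inversion → third (E) lowest.

E G♯ B♭ C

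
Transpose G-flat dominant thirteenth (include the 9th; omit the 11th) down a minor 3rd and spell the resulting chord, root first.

A minor 3rd down from G♭ is E♭, so the new chord is E♭ dominant thirteenth.
Root: E♭
Major 3rd (3rd): G
Perfect 5th (5th): B♭
Minor 7th (7th): D♭
Major 9th (9th): F
Major 13th (13th): C

E♭, G, B♭, D♭, F, C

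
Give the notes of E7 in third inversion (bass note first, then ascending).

D – E – G# – B

In root position, E7 is E–G#–B–D.
Third inversion puts the seventh (D) in the bass.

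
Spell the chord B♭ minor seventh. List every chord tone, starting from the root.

B-flat – D-flat – F – A-flat

B♭ minor seventh is a minor seventh built on B-flat.
- root: B-flat
- minor 3rd: D-flat
- perfect 5th: F
- minor 7th: A-flat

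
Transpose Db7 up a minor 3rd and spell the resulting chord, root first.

A minor 3rd up from D♭ is F♭, so the new chord is F♭ dominant seventh.
F♭ — root
A♭ — major 3rd
C♭ — perfect 5th
E𝄫 — minor 7th

F♭ – A♭ – C♭ – E𝄫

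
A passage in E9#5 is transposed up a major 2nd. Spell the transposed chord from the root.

F♯ – A♯ – C𝄪 – E – G♯

Transposed root: E → F♯ (major 2nd up). So we spell F♯ dominant ninth sharp five:
- root: F♯
- major 3rd: A♯
- augmented 5th: C𝄪
- minor 7th: E
- major 9th: G♯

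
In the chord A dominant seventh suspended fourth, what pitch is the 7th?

Root of A dominant seventh suspended fourth = A. The 7th is a minor 7th: A up a minor 7th → G.

G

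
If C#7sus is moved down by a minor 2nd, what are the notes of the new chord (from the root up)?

A minor 2nd down from C# is B#, so the new chord is B# dominant seventh suspended fourth.
root → B#
4th (perfect 4th) → E#
5th (perfect 5th) → F##
7th (minor 7th) → A#

B# E# F## A#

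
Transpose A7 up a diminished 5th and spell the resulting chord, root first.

A up a diminished 5th → Eb. New chord: Eb dominant seventh.
- root: Eb
- major 3rd: G
- perfect 5th: Bb
- minor 7th: Db

Eb  G  Bb  Db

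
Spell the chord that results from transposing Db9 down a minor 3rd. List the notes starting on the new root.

Bb, D, F, Ab, C

A minor 3rd down from Db is Bb, so the new chord is Bb dominant ninth.
root → Bb
3rd (major 3rd) → D
5th (perfect 5th) → F
7th (minor 7th) → Ab
9th (major 9th) → C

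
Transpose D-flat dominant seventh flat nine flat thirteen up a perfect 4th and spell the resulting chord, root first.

Db up a perfect 4th → Gb. New chord: Gb dominant seventh flat nine flat thirteen.
Root: Gb
Major 3rd (3rd): Bb
Perfect 5th (5th): Db
Minor 7th (7th): Fb
Minor 9th (9th): Abb
Minor 13th (13th): Ebb

Gb – Bb – Db – Fb – Abb – Ebb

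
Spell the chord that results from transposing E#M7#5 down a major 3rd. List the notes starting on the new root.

E# down a major 3rd → C#. New chord: C# augmented major seventh.
- root: C#
- major 3rd: E#
- augmented 5th: G##
- major 7th: B#

C# E# G## B#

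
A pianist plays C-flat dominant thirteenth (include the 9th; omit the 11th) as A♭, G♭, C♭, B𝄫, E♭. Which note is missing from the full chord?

D♭

The full C-flat dominant thirteenth chord is C♭, E♭, G♭, B𝄫, D♭, A♭.
Comparing with the voicing, the major 9th (9th) — D♭ — is absent.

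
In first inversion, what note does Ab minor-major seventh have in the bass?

Cb

Ab minor-major seventh = Ab–Cb–Eb–G. First inversion → third in the bass = Cb.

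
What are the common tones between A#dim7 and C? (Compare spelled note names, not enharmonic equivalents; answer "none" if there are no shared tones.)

E – G

A#dim7 = A#, C#, E, G.
C = C, E, G.
Shared: E, G.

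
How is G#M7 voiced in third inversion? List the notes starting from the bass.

In root position, G#M7 is G#–B#–D#–F##.
Third inversion puts the seventh (F##) in the bass.

F##  G#  B#  D#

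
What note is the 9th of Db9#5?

Root of Db9#5 = Db. The 9th is a major 9th: Db up a major 9th → Eb.

Eb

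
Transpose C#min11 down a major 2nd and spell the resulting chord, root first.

B D F♯ A C♯ E

C♯ down a major 2nd → B. New chord: B minor eleventh.
B — root
D — minor 3rd
F♯ — perfect 5th
A — minor 7th
C♯ — major 9th
E — perfect 11th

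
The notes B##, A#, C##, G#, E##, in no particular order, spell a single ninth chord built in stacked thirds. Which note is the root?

A#

Arranged so that each adjacent pair is a third by letter name: A# – C## – E## – G# – B##.
The bottom of that stack, A#, is the root (this is A# dominant seventh sharp nine sharp five).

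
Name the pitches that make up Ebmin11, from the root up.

Eb Gb Bb Db F Ab

Root Eb, quality minor eleventh:
Root: Eb
Minor 3rd (3rd): Gb
Perfect 5th (5th): Bb
Minor 7th (7th): Db
Major 9th (9th): F
Perfect 11th (11th): Ab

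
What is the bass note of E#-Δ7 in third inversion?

E#-Δ7 in root position is E#–G#–B#–D##.
Third inversion places the seventh in the bass, which is D##.

D##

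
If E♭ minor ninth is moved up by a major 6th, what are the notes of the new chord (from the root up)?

A major 6th up from Eb is C, so the new chord is C minor ninth.
root → C
3rd (minor 3rd) → Eb
5th (perfect 5th) → G
7th (minor 7th) → Bb
9th (major 9th) → D

C, Eb, G, Bb, D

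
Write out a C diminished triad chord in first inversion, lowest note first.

In root position, C diminished triad is C–E-flat–G-flat.
First inversion puts the third (E-flat) in the bass.

E-flat G-flat C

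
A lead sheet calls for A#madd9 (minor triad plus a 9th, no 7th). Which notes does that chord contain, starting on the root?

A# – C# – E# – B#

Root A#, quality minor added-ninth:
- root: A#
- minor 3rd: C#
- perfect 5th: E#
- major 9th: B#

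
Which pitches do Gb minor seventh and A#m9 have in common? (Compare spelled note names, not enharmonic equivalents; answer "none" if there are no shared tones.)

Gb minor seventh = Gb, Bbb, Db, Fb.
A#m9 = A#, C#, E#, G#, B#.
Shared: none.

none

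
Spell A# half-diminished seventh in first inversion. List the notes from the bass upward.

C-sharp, E, G-sharp, A-sharp

A# half-diminished seventh = A-sharp–C-sharp–E–G-sharp; first inversion → third (C-sharp) lowest.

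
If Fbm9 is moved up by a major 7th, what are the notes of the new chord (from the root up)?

Eb, Gb, Bb, Db, F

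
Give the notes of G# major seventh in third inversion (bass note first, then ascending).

G# major seventh = G-sharp–B-sharp–D-sharp–F-double-sharp; third inversion → seventh (F-double-sharp) lowest.

F-double-sharp, G-sharp, B-sharp, D-sharp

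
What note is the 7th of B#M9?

B#M9 is built on B#; its 7th is a major 7th above the root.
A seventh above B uses the letter A, and the major 7th above B# is A##.

A##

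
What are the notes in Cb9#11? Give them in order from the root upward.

C♭, E♭, G♭, B𝄫, D♭, F

Cb9#11: dominant ninth sharp eleven on C♭.
- root: C♭
- major 3rd: E♭
- perfect 5th: G♭
- minor 7th: B𝄫
- major 9th: D♭
- augmented 11th: F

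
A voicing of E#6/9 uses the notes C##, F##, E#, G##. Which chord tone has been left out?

B#

The full E#6/9 chord is E#, G##, B#, C##, F##.
Comparing with the voicing, the perfect 5th (5th) — B# — is absent.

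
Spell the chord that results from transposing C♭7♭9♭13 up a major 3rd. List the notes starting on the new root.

Transposed root: C♭ → E♭ (major 3rd up). So we spell E♭ dominant seventh flat nine flat thirteen:
E♭ — root
G — major 3rd
B♭ — perfect 5th
D♭ — minor 7th
F♭ — minor 9th
C♭ — minor 13th

E♭ – G – B♭ – D♭ – F♭ – C♭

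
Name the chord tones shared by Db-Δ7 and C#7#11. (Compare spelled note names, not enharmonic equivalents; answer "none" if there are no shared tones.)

none

Db-Δ7 = Db, Fb, Ab, C.
C#7#11 = C#, E#, G#, B, F##.
Shared: none.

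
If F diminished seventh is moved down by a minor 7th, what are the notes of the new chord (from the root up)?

G  B-flat  D-flat  F-flat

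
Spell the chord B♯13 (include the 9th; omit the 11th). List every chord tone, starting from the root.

B♯13: dominant thirteenth on B#.
- root: B#
- major 3rd: D##
- perfect 5th: F##
- minor 7th: A#
- major 9th: C##
- major 13th: G##

B#, D##, F##, A#, C##, G##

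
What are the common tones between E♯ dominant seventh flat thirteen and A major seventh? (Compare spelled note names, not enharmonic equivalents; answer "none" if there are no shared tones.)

C-sharp

E♯ dominant seventh flat thirteen: E-sharp G-double-sharp B-sharp D-sharp C-sharp
A major seventh: A C-sharp E G-sharp
Common to both → C-sharp.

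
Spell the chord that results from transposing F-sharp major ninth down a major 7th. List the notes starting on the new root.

G – B – D – F-sharp – A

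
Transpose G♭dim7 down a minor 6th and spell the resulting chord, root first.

Transposed root: G♭ → B♭ (minor 6th down). So we spell B♭ diminished seventh:
- root: B♭
- minor 3rd: D♭
- diminished 5th: F♭
- diminished 7th: A𝄫

B♭  D♭  F♭  A𝄫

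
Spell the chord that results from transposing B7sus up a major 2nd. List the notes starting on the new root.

C# – F# – G# – B

A major 2nd up from B is C#, so the new chord is C# dominant seventh suspended fourth.
- root: C#
- perfect 4th: F#
- perfect 5th: G#
- minor 7th: B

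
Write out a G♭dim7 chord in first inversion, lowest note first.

Bbb Dbb Fbb Gb

G♭dim7 = Gb–Bbb–Dbb–Fbb; first inversion → third (Bbb) lowest.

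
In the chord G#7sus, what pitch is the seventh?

Root of G#7sus = G#. The 7th is a minor 7th: G# up a minor 7th → F#.

F#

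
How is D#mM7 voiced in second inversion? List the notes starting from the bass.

In root position, D#mM7 is D#–F#–A#–C##.
Second inversion puts the fifth (A#) in the bass.

A#, C##, D#, F#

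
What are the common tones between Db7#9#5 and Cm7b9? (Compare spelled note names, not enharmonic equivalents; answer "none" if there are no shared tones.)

Db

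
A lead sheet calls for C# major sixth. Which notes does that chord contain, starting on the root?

C# major sixth is a major sixth built on C#.
Root: C#
Major 3rd (3rd): E#
Perfect 5th (5th): G#
Major 6th (6th): A#

C#, E#, G#, A#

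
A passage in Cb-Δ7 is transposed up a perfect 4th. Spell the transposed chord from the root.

Fb, Abb, Cb, Eb

Cb up a perfect 4th → Fb. New chord: Fb minor-major seventh.
Root: Fb
Minor 3rd (3rd): Abb
Perfect 5th (5th): Cb
Major 7th (7th): Eb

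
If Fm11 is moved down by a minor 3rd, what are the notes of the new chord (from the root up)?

A minor 3rd down from F is D, so the new chord is D minor eleventh.
- root: D
- minor 3rd: F
- perfect 5th: A
- minor 7th: C
- major 9th: E
- perfect 11th: G

D, F, A, C, E, G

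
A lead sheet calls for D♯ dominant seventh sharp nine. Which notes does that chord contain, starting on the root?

D♯ dominant seventh sharp nine is a dominant seventh sharp nine built on D#.
Root: D#
Major 3rd (3rd): F##
Perfect 5th (5th): A#
Minor 7th (7th): C#
Augmented 9th (9th): E##

D#, F##, A#, C#, E##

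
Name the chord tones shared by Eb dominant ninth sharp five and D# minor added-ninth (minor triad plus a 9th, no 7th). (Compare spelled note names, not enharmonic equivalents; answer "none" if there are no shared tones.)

none

Eb dominant ninth sharp five: E-flat G B D-flat F
D# minor added-ninth: D-sharp F-sharp A-sharp E-sharp
Common to both → none.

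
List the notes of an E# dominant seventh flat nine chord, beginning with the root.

E# dominant seventh flat nine is a dominant seventh flat nine built on E#.
Root: E#
Major 3rd (3rd): G##
Perfect 5th (5th): B#
Minor 7th (7th): D#
Minor 9th (9th): F#

E# G## B# D# F#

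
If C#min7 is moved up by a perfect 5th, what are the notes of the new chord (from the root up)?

A perfect 5th up from C# is G#, so the new chord is G# minor seventh.
Root: G#
Minor 3rd (3rd): B
Perfect 5th (5th): D#
Minor 7th (7th): F#

G# – B – D# – F#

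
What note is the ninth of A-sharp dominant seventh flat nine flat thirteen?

B

Root of A-sharp dominant seventh flat nine flat thirteen = A-sharp. The 9th is a minor 9th: A-sharp up a minor 9th → B.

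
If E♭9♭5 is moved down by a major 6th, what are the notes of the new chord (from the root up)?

A major 6th down from E♭ is G♭, so the new chord is G♭ dominant ninth flat five.
root → G♭
3rd (major 3rd) → B♭
5th (diminished 5th) → D𝄫
7th (minor 7th) → F♭
9th (major 9th) → A♭

G♭, B♭, D𝄫, F♭, A♭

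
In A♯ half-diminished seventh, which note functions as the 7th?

Root of A♯ half-diminished seventh = A#. The 7th is a minor 7th: A# up a minor 7th → G#.

G#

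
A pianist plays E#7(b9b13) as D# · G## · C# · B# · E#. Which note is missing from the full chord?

F#

E#7(b9b13) = E#, G##, B#, D#, F#, C#. The voicing lacks the 9th (minor 9th), F#.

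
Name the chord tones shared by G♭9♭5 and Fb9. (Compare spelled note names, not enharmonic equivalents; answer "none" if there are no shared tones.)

Gb – Fb – Ab

G♭9♭5: Gb Bb Dbb Fb Ab
Fb9: Fb Ab Cb Ebb Gb
Common to both → Gb, Fb, Ab.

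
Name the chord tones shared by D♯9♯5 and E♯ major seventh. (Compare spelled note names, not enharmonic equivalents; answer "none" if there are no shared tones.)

E#

D♯9♯5 = D#, F##, A##, C#, E#.
E♯ major seventh = E#, G##, B#, D##.
Shared: E#.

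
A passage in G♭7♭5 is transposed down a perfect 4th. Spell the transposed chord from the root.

A perfect 4th down from Gb is Db, so the new chord is Db dominant seventh flat five.
- root: Db
- major 3rd: F
- diminished 5th: Abb
- minor 7th: Cb

Db, F, Abb, Cb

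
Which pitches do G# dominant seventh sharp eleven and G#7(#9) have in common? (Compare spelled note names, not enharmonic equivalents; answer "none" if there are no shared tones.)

G#, B#, D#, F#

G# dominant seventh sharp eleven = G#, B#, D#, F#, C##.
G#7(#9) = G#, B#, D#, F#, A##.
Shared: G#, B#, D#, F#.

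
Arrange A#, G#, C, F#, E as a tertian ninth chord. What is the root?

Stacking in thirds gives F# – A# – C – E – G#, so F# is the root — F# dominant ninth flat five.

F#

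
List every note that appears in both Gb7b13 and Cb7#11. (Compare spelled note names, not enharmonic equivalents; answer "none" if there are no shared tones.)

Gb7b13 = Gb, Bb, Db, Fb, Ebb.
Cb7#11 = Cb, Eb, Gb, Bbb, F.
Shared: Gb.

Gb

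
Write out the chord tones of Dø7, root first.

D F A♭ C

Root D, quality half-diminished seventh:
- root: D
- minor 3rd: F
- diminished 5th: A♭
- minor 7th: C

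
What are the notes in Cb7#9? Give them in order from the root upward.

C♭ E♭ G♭ B𝄫 D

Cb7#9: dominant seventh sharp nine on C♭.
- root: C♭
- major 3rd: E♭
- perfect 5th: G♭
- minor 7th: B𝄫
- augmented 9th: D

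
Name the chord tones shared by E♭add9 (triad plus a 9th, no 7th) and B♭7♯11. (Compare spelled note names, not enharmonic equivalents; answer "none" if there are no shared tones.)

E♭add9: Eb G Bb F
B♭7♯11: Bb D F Ab E
Common to both → Bb, F.

Bb  F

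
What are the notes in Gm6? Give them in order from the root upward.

G, Bb, D, E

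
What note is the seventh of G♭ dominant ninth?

Fb

G♭ dominant ninth is built on Gb; its 7th is a minor 7th above the root.
A seventh above G uses the letter F, and the minor 7th above Gb is Fb.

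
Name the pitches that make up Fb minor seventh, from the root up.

F-flat, A-double-flat, C-flat, E-double-flat

Fb minor seventh is a minor seventh built on F-flat.
root → F-flat
3rd (minor 3rd) → A-double-flat
5th (perfect 5th) → C-flat
7th (minor 7th) → E-double-flat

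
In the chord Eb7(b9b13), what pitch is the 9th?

Fb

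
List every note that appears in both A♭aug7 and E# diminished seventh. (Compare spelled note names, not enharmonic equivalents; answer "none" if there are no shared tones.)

none

A♭aug7: Ab C E Gb
E# diminished seventh: E# G# B D
Common to both → none.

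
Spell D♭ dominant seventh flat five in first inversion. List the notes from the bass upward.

F, A-double-flat, C-flat, D-flat

D♭ dominant seventh flat five = D-flat–F–A-double-flat–C-flat; first inversion → third (F) lowest.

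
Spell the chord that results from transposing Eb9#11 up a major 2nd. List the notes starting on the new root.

F A C Eb G B

A major 2nd up from Eb is F, so the new chord is F dominant ninth sharp eleven.
F — root
A — major 3rd
C — perfect 5th
Eb — minor 7th
G — major 9th
B — augmented 11th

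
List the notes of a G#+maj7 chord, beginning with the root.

G#+maj7 is an augmented major seventh built on G#.
- root: G#
- major 3rd: B#
- augmented 5th: D##
- major 7th: F##

G#  B#  D##  F##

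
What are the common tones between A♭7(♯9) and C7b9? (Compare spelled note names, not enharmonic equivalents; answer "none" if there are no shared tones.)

A♭7(♯9): Ab C Eb Gb B
C7b9: C E G Bb Db
Common to both → C.

C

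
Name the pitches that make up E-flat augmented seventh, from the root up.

Root E-flat, quality augmented seventh:
- root: E-flat
- major 3rd: G
- augmented 5th: B
- minor 7th: D-flat

E-flat, G, B, D-flat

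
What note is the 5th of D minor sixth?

D minor sixth is built on D; its 5th is a perfect 5th above the root.
A fifth above D uses the letter A, and the perfect 5th above D is A.

A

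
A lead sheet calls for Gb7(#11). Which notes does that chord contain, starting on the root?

Gb7(#11) is a dominant seventh sharp eleven built on G♭.
Root: G♭
Major 3rd (3rd): B♭
Perfect 5th (5th): D♭
Minor 7th (7th): F♭
Augmented 11th (11th): C

G♭, B♭, D♭, F♭, C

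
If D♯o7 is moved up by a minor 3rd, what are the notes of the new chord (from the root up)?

F#, A, C, Eb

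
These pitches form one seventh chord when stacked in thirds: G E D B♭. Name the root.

E

Arranged so that each adjacent pair is a third by letter name: E – G – B♭ – D.
The bottom of that stack, E, is the root (this is E half-diminished seventh).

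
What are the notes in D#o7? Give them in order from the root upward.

D#, F#, A, C

D#o7 is a diminished seventh built on D#.
- root: D#
- minor 3rd: F#
- diminished 5th: A
- diminished 7th: C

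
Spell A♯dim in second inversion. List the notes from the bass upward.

In root position, A♯dim is A♯–C♯–E.
Second inversion puts the fifth (E) in the bass.

E – A♯ – C♯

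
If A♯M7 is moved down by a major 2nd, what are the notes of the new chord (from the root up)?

Transposed root: A# → G# (major 2nd down). So we spell G# major seventh:
root → G#
3rd (major 3rd) → B#
5th (perfect 5th) → D#
7th (major 7th) → F##

G#, B#, D#, F##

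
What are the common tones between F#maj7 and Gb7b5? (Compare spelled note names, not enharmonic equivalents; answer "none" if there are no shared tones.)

F#maj7: F# A# C# E#
Gb7b5: Gb Bb Dbb Fb
Common to both → none.

none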